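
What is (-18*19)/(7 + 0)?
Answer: -342/7 ≈ -48.857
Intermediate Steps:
(-18*19)/(7 + 0) = -342/7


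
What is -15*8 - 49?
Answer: -169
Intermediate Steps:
-15*8 - 49 = -120 - 49 = -169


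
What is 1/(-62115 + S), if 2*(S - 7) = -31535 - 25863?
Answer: -1/90807 ≈ -1.1012e-5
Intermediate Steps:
S = -28692 (S = 7 + (-31535 - 25863)/2 = 7 + (1/2)*(-57398) = 7 - 28699 = -28692)
1/(-62115 + S) = 1/(-62115 - 28692) = 1/(-90807) = -1/90807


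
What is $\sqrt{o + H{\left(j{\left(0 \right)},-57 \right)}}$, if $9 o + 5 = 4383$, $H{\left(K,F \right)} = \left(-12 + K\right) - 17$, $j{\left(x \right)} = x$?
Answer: $\frac{\sqrt{4117}}{3} \approx 21.388$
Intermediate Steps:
$H{\left(K,F \right)} = -29 + K$
$o = \frac{4378}{9}$ ($o = - \frac{5}{9} + \frac{1}{9} \cdot 4383 = - \frac{5}{9} + 487 = \frac{4378}{9} \approx 486.44$)
$\sqrt{o + H{\left(j{\left(0 \right)},-57 \right)}} = \sqrt{\frac{4378}{9} + \left(-29 + 0\right)} = \sqrt{\frac{4378}{9} - 29} = \sqrt{\frac{4117}{9}} = \frac{\sqrt{4117}}{3}$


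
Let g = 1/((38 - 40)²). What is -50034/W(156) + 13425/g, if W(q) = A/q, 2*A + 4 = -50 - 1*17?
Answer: 19423308/71 ≈ 2.7357e+5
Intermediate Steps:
A = -71/2 (A = -2 + (-50 - 1*17)/2 = -2 + (-50 - 17)/2 = -2 + (½)*(-67) = -2 - 67/2 = -71/2 ≈ -35.500)
g = ¼ (g = 1/((-2)²) = 1/4 = ¼ ≈ 0.25000)
W(q) = -71/(2*q)
-50034/W(156) + 13425/g = -50034/((-71/2/156)) + 13425/(¼) = -50034/((-71/2*1/156)) + 13425*4 = -50034/(-71/312) + 53700 = -50034*(-312/71) + 53700 = 15610608/71 + 53700 = 19423308/71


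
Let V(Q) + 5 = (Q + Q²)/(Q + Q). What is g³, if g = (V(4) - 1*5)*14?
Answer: -1157625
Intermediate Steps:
V(Q) = -5 + (Q + Q²)/(2*Q) (V(Q) = -5 + (Q + Q²)/(Q + Q) = -5 + (Q + Q²)/((2*Q)) = -5 + (Q + Q²)*(1/(2*Q)) = -5 + (Q + Q²)/(2*Q))
g = -105 (g = ((-9/2 + (½)*4) - 1*5)*14 = ((-9/2 + 2) - 5)*14 = (-5/2 - 5)*14 = -15/2*14 = -105)
g³ = (-105)³ = -1157625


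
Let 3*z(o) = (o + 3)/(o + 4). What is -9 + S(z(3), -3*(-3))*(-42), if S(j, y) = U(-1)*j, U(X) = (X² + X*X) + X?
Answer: -21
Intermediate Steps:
z(o) = (3 + o)/(3*(4 + o)) (z(o) = ((o + 3)/(o + 4))/3 = ((3 + o)/(4 + o))/3 = (3 + o)/(3*(4 + o)))
U(X) = X + 2*X² (U(X) = (X² + X²) + X = 2*X² + X = X + 2*X²)
S(j, y) = j (S(j, y) = (-(1 + 2*(-1)))*j = (-(1 - 2))*j = (-1*(-1))*j = 1*j = j)
-9 + S(z(3), -3*(-3))*(-42) = -9 + ((3 + 3)/(3*(4 + 3)))*(-42) = -9 + ((⅓)*6/7)*(-42) = -9 + ((⅓)*(⅐)*6)*(-42) = -9 + (2/7)*(-42) = -9 - 12 = -21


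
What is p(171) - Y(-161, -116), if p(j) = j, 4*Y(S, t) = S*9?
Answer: 2133/4 ≈ 533.25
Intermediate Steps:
Y(S, t) = 9*S/4 (Y(S, t) = (S*9)/4 = (9*S)/4 = 9*S/4)
p(171) - Y(-161, -116) = 171 - 9*(-161)/4 = 171 - 1*(-1449/4) = 171 + 1449/4 = 2133/4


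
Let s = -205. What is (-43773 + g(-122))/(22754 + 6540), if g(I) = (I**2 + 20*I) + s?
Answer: -15767/14647 ≈ -1.0765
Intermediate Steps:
g(I) = -205 + I**2 + 20*I (g(I) = (I**2 + 20*I) - 205 = -205 + I**2 + 20*I)
(-43773 + g(-122))/(22754 + 6540) = (-43773 + (-205 + (-122)**2 + 20*(-122)))/(22754 + 6540) = (-43773 + (-205 + 14884 - 2440))/29294 = (-43773 + 12239)*(1/29294) = -31534*1/29294 = -15767/14647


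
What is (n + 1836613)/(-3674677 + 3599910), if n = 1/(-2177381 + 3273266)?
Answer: -2012716637506/81936033795 ≈ -24.564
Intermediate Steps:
n = 1/1095885 ≈ 9.1250e-7
(n + 1836613)/(-3674677 + 3599910) = (1/1095885 + 1836613)/(-3674677 + 3599910) = (2012716637506/1095885)/(-74767) = (2012716637506/1095885)*(-1/74767) = -2012716637506/81936033795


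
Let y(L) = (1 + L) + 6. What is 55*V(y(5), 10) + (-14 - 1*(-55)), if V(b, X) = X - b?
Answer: -69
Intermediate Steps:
y(L) = 7 + L
55*V(y(5), 10) + (-14 - 1*(-55)) = 55*(10 - (7 + 5)) + (-14 - 1*(-55)) = 55*(10 - 1*12) + (-14 + 55) = 55*(10 - 12) + 41 = 55*(-2) + 41 = -110 + 41 = -69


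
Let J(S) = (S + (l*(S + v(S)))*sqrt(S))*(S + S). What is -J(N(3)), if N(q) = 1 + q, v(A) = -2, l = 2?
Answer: -96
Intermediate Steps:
J(S) = 2*S*(S + sqrt(S)*(-4 + 2*S)) (J(S) = (S + (2*(S - 2))*sqrt(S))*(S + S) = (S + (2*(-2 + S))*sqrt(S))*(2*S) = (S + (-4 + 2*S)*sqrt(S))*(2*S) = (S + sqrt(S)*(-4 + 2*S))*(2*S) = 2*S*(S + sqrt(S)*(-4 + 2*S)))
-J(N(3)) = -(-8*(1 + 3)**(3/2) + 2*(1 + 3)**2 + 4*(1 + 3)**(5/2)) = -(-8*4**(3/2) + 2*4**2 + 4*4**(5/2)) = -(-8*8 + 2*16 + 4*32) = -(-64 + 32 + 128) = -1*96 = -96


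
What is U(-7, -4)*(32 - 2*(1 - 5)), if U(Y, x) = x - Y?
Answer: 120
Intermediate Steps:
U(-7, -4)*(32 - 2*(1 - 5)) = (-4 - 1*(-7))*(32 - 2*(1 - 5)) = (-4 + 7)*(32 - 2*(-4)) = 3*(32 + 8) = 3*40 = 120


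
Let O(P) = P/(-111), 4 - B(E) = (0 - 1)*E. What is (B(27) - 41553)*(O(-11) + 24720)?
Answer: -113933502982/111 ≈ -1.0264e+9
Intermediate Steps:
B(E) = 4 + E (B(E) = 4 - (0 - 1)*E = 4 - (-1)*E = 4 + E)
O(P) = -P/111 (O(P) = P*(-1/111) = -P/111)
(B(27) - 41553)*(O(-11) + 24720) = ((4 + 27) - 41553)*(-1/111*(-11) + 24720) = (31 - 41553)*(11/111 + 24720) = -41522*2743931/111 = -113933502982/111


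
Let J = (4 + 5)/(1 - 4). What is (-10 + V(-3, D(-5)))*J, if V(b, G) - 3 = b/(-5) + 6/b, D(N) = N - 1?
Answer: 126/5 ≈ 25.200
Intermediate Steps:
D(N) = -1 + N
J = -3 (J = 9/(-3) = 9*(-1/3) = -3)
V(b, G) = 3 + 6/b - b/5 (V(b, G) = 3 + (b/(-5) + 6/b) = 3 + (b*(-1/5) + 6/b) = 3 + (-b/5 + 6/b) = 3 + (6/b - b/5) = 3 + 6/b - b/5)
(-10 + V(-3, D(-5)))*J = (-10 + (3 + 6/(-3) - 1/5*(-3)))*(-3) = (-10 + (3 + 6*(-1/3) + 3/5))*(-3) = (-10 + (3 - 2 + 3/5))*(-3) = (-10 + 8/5)*(-3) = -42/5*(-3) = 126/5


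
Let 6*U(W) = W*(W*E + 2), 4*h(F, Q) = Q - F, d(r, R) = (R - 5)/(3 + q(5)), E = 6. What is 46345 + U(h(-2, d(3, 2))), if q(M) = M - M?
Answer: 2224567/48 ≈ 46345.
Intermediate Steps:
q(M) = 0
d(r, R) = -5/3 + R/3 (d(r, R) = (R - 5)/(3 + 0) = (-5 + R)/3 = (-5 + R)*(⅓) = -5/3 + R/3)
h(F, Q) = -F/4 + Q/4 (h(F, Q) = (Q - F)/4 = -F/4 + Q/4)
U(W) = W*(2 + 6*W)/6 (U(W) = (W*(W*6 + 2))/6 = (W*(6*W + 2))/6 = (W*(2 + 6*W))/6 = W*(2 + 6*W)/6)
46345 + U(h(-2, d(3, 2))) = 46345 + (-¼*(-2) + (-5/3 + (⅓)*2)/4)*(⅓ + (-¼*(-2) + (-5/3 + (⅓)*2)/4)) = 46345 + (½ + (-5/3 + ⅔)/4)*(⅓ + (½ + (-5/3 + ⅔)/4)) = 46345 + (½ + (¼)*(-1))*(⅓ + (½ + (¼)*(-1))) = 46345 + (½ - ¼)*(⅓ + (½ - ¼)) = 46345 + (⅓ + ¼)/4 = 46345 + (¼)*(7/12) = 46345 + 7/48 = 2224567/48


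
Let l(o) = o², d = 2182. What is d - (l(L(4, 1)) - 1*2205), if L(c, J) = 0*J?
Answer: 4387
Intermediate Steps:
L(c, J) = 0
d - (l(L(4, 1)) - 1*2205) = 2182 - (0² - 1*2205) = 2182 - (0 - 2205) = 2182 - 1*(-2205) = 2182 + 2205 = 4387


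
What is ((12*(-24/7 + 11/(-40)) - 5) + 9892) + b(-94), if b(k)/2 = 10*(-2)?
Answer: 686179/70 ≈ 9802.6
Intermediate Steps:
b(k) = -40 (b(k) = 2*(10*(-2)) = 2*(-20) = -40)
((12*(-24/7 + 11/(-40)) - 5) + 9892) + b(-94) = ((12*(-24/7 + 11/(-40)) - 5) + 9892) - 40 = ((12*(-24*⅐ + 11*(-1/40)) - 5) + 9892) - 40 = ((12*(-24/7 - 11/40) - 5) + 9892) - 40 = ((12*(-1037/280) - 5) + 9892) - 40 = ((-3111/70 - 5) + 9892) - 40 = (-3461/70 + 9892) - 40 = 688979/70 - 40 = 686179/70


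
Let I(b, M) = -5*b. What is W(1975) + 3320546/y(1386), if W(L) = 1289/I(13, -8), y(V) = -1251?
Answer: -217448029/81315 ≈ -2674.1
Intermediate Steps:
W(L) = -1289/65 (W(L) = 1289/((-5*13)) = 1289/(-65) = 1289*(-1/65) = -1289/65)
W(1975) + 3320546/y(1386) = -1289/65 + 3320546/(-1251) = -1289/65 + 3320546*(-1/1251) = -1289/65 - 3320546/1251 = -217448029/81315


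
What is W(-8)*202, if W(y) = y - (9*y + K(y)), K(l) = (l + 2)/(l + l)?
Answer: 51409/4 ≈ 12852.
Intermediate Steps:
K(l) = (2 + l)/(2*l) (K(l) = (2 + l)/((2*l)) = (2 + l)*(1/(2*l)) = (2 + l)/(2*l))
W(y) = -8*y - (2 + y)/(2*y) (W(y) = y - (9*y + (2 + y)/(2*y)) = y + (-9*y - (2 + y)/(2*y)) = -8*y - (2 + y)/(2*y))
W(-8)*202 = (-½ - 1/(-8) - 8*(-8))*202 = (-½ - 1*(-⅛) + 64)*202 = (-½ + ⅛ + 64)*202 = (509/8)*202 = 51409/4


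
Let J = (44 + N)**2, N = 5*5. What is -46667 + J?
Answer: -41906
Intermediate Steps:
N = 25
J = 4761 (J = (44 + 25)**2 = 69**2 = 4761)
-46667 + J = -46667 + 4761 = -41906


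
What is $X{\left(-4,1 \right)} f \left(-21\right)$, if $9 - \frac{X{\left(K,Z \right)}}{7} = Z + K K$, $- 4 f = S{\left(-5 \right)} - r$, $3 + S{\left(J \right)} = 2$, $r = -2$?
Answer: $-294$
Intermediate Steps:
$S{\left(J \right)} = -1$ ($S{\left(J \right)} = -3 + 2 = -1$)
$f = - \frac{1}{4}$ ($f = - \frac{-1 - -2}{4} = - \frac{-1 + 2}{4} = \left(- \frac{1}{4}\right) 1 = - \frac{1}{4} \approx -0.25$)
$X{\left(K,Z \right)} = 63 - 7 Z - 7 K^{2}$ ($X{\left(K,Z \right)} = 63 - 7 \left(Z + K K\right) = 63 - 7 \left(Z + K^{2}\right) = 63 - \left(7 Z + 7 K^{2}\right) = 63 - 7 Z - 7 K^{2}$)
$X{\left(-4,1 \right)} f \left(-21\right) = \left(63 - 7 - 7 \left(-4\right)^{2}\right) \left(- \frac{1}{4}\right) \left(-21\right) = \left(63 - 7 - 112\right) \left(- \frac{1}{4}\right) \left(-21\right) = \left(-56\right) \left(- \frac{1}{4}\right) \left(-21\right) = 14 \left(-21\right) = -294$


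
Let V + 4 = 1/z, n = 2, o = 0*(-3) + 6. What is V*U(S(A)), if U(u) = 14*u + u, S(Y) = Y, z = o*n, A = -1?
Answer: 235/4 ≈ 58.750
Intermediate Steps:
o = 6 (o = 0 + 6 = 6)
z = 12 (z = 6*2 = 12)
U(u) = 15*u
V = -47/12 (V = -4 + 1/12 = -47/12 ≈ -3.9167)
V*U(S(A)) = -235*(-1)/4 = -47/12*(-15) = 235/4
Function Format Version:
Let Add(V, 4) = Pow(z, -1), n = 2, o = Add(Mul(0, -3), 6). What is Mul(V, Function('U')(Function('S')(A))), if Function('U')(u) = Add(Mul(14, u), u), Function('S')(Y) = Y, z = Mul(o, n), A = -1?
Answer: Rational(235, 4) ≈ 58.750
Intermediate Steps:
o = 6 (o = Add(0, 6) = 6)
z = 12 (z = Mul(6, 2) = 12)
Function('U')(u) = Mul(15, u)
V = Rational(-47, 12) (V = Add(-4, Pow(12, -1)) = Add(-4, Rational(1, 12)) = Rational(-47, 12) ≈ -3.9167)
Mul(V, Function('U')(Function('S')(A))) = Mul(Rational(-47, 12), Mul(15, -1)) = Mul(Rational(-47, 12), -15) = Rational(235, 4)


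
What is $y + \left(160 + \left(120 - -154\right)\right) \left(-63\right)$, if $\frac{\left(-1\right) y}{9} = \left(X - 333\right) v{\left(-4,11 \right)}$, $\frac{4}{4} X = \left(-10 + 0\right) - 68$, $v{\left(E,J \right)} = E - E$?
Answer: $-27342$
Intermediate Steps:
$v{\left(E,J \right)} = 0$
$X = -78$ ($X = \left(-10 + 0\right) - 68 = -10 - 68 = -78$)
$y = 0$ ($y = - 9 \left(-78 - 333\right) 0 = - 9 \left(\left(-411\right) 0\right) = \left(-9\right) 0 = 0$)
$y + \left(160 + \left(120 - -154\right)\right) \left(-63\right) = 0 + \left(160 + \left(120 - -154\right)\right) \left(-63\right) = 0 + \left(160 + \left(120 + 154\right)\right) \left(-63\right) = 0 + \left(160 + 274\right) \left(-63\right) = 0 + 434 \left(-63\right) = 0 - 27342 = -27342$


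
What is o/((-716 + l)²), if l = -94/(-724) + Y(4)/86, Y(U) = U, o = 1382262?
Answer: 334922574685272/124155551385121 ≈ 2.6976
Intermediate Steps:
l = 2745/15566 (l = -94/(-724) + 4/86 = -94*(-1/724) + 4*(1/86) = 47/362 + 2/43 = 2745/15566 ≈ 0.17635)
o/((-716 + l)²) = 1382262/((-716 + 2745/15566)²) = 1382262/((-11142511/15566)²) = 1382262/(124155551385121/242300356) = 1382262*(242300356/124155551385121) = 334922574685272/124155551385121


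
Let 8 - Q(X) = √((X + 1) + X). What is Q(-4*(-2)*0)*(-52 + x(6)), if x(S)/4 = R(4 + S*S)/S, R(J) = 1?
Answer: -1078/3 ≈ -359.33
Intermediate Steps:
Q(X) = 8 - √(1 + 2*X) (Q(X) = 8 - √((X + 1) + X) = 8 - √((1 + X) + X) = 8 - √(1 + 2*X))
x(S) = 4/S (x(S) = 4*(1/S) = 4/S)
Q(-4*(-2)*0)*(-52 + x(6)) = (8 - √(1 + 2*(-4*(-2)*0)))*(-52 + 4/6) = (8 - √(1 + 2*(8*0)))*(-52 + 4*(⅙)) = (8 - √(1 + 2*0))*(-52 + ⅔) = (8 - √(1 + 0))*(-154/3) = (8 - √1)*(-154/3) = (8 - 1*1)*(-154/3) = (8 - 1)*(-154/3) = 7*(-154/3) = -1078/3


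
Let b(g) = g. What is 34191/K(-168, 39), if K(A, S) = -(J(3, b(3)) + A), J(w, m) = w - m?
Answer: 11397/56 ≈ 203.52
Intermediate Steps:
K(A, S) = -A (K(A, S) = -((3 - 1*3) + A) = -((3 - 3) + A) = -(0 + A) = -A)
34191/K(-168, 39) = 34191/((-1*(-168))) = 34191/168 = 34191*(1/168) = 11397/56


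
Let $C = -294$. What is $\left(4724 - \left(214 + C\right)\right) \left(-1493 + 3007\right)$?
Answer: $7273256$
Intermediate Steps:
$\left(4724 - \left(214 + C\right)\right) \left(-1493 + 3007\right) = \left(4724 - -80\right) \left(-1493 + 3007\right) = \left(4724 + \left(-214 + 294\right)\right) 1514 = \left(4724 + 80\right) 1514 = 4804 \cdot 1514 = 7273256$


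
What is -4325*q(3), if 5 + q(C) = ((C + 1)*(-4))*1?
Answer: 90825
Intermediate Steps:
q(C) = -9 - 4*C (q(C) = -5 + ((C + 1)*(-4))*1 = -5 + ((1 + C)*(-4))*1 = -5 + (-4 - 4*C)*1 = -5 + (-4 - 4*C) = -9 - 4*C)
-4325*q(3) = -4325*(-9 - 4*3) = -4325*(-9 - 12) = -4325*(-21) = 90825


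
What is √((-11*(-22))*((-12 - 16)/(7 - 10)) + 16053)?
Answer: √164805/3 ≈ 135.32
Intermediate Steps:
√((-11*(-22))*((-12 - 16)/(7 - 10)) + 16053) = √(242*(-28/(-3)) + 16053) = √(242*(-28*(-⅓)) + 16053) = √(242*(28/3) + 16053) = √(6776/3 + 16053) = √(54935/3) = √164805/3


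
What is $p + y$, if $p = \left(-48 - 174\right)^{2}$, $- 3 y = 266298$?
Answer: $-39482$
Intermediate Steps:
$y = -88766$ ($y = \left(- \frac{1}{3}\right) 266298 = -88766$)
$p = 49284$ ($p = \left(-222\right)^{2} = 49284$)
$p + y = 49284 - 88766 = -39482$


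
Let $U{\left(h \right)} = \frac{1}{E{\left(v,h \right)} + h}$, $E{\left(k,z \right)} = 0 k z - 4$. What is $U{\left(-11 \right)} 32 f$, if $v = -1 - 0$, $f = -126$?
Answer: $\frac{1344}{5} \approx 268.8$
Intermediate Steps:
$v = -1$ ($v = -1 + 0 = -1$)
$E{\left(k,z \right)} = -4$ ($E{\left(k,z \right)} = 0 z - 4 = 0 - 4 = -4$)
$U{\left(h \right)} = \frac{1}{-4 + h}$
$U{\left(-11 \right)} 32 f = \frac{1}{-4 - 11} \cdot 32 \left(-126\right) = \frac{1}{-15} \cdot 32 \left(-126\right) = \left(- \frac{1}{15}\right) 32 \left(-126\right) = \left(- \frac{32}{15}\right) \left(-126\right) = \frac{1344}{5}$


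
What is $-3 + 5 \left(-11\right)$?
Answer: $-58$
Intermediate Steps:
$-3 + 5 \left(-11\right) = -3 - 55 = -58$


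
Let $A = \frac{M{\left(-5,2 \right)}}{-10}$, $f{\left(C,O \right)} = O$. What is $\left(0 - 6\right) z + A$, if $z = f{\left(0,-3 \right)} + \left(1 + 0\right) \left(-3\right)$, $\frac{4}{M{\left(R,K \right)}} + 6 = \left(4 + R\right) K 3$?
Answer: $\frac{1081}{30} \approx 36.033$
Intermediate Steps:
$M{\left(R,K \right)} = \frac{4}{-6 + 3 K \left(4 + R\right)}$ ($M{\left(R,K \right)} = \frac{4}{-6 + \left(4 + R\right) K 3} = \frac{4}{-6 + K \left(4 + R\right) 3} = \frac{4}{-6 + 3 K \left(4 + R\right)}$)
$A = \frac{1}{30}$ ($A = \frac{\frac{4}{3} \frac{1}{-2 + 4 \cdot 2 + 2 \left(-5\right)}}{-10} = \frac{4}{3 \left(-2 + 8 - 10\right)} \left(- \frac{1}{10}\right) = \frac{4}{3 \left(-4\right)} \left(- \frac{1}{10}\right) = \frac{4}{3} \left(- \frac{1}{4}\right) \left(- \frac{1}{10}\right) = \left(- \frac{1}{3}\right) \left(- \frac{1}{10}\right) = \frac{1}{30} \approx 0.033333$)
$z = -6$ ($z = -3 + \left(1 + 0\right) \left(-3\right) = -3 + 1 \left(-3\right) = -3 - 3 = -6$)
$\left(0 - 6\right) z + A = \left(0 - 6\right) \left(-6\right) + \frac{1}{30} = \left(-6\right) \left(-6\right) + \frac{1}{30} = 36 + \frac{1}{30} = \frac{1081}{30}$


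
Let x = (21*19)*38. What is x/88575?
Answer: 5054/29525 ≈ 0.17118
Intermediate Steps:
x = 15162 (x = 399*38 = 15162)
x/88575 = 15162/88575 = 15162*(1/88575) = 5054/29525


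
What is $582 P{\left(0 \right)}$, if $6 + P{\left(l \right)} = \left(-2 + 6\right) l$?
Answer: $-3492$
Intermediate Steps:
$P{\left(l \right)} = -6 + 4 l$ ($P{\left(l \right)} = -6 + \left(-2 + 6\right) l = -6 + 4 l$)
$582 P{\left(0 \right)} = 582 \left(-6 + 4 \cdot 0\right) = 582 \left(-6 + 0\right) = 582 \left(-6\right) = -3492$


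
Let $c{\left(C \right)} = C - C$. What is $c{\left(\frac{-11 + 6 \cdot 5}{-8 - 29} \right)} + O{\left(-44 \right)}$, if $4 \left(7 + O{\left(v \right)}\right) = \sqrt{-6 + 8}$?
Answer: $-7 + \frac{\sqrt{2}}{4} \approx -6.6464$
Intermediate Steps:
$O{\left(v \right)} = -7 + \frac{\sqrt{2}}{4}$ ($O{\left(v \right)} = -7 + \frac{\sqrt{-6 + 8}}{4} = -7 + \frac{\sqrt{2}}{4}$)
$c{\left(C \right)} = 0$
$c{\left(\frac{-11 + 6 \cdot 5}{-8 - 29} \right)} + O{\left(-44 \right)} = 0 - \left(7 - \frac{\sqrt{2}}{4}\right) = -7 + \frac{\sqrt{2}}{4}$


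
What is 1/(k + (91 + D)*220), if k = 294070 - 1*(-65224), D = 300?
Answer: 1/445314 ≈ 2.2456e-6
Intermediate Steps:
k = 359294 (k = 294070 + 65224 = 359294)
1/(k + (91 + D)*220) = 1/(359294 + (91 + 300)*220) = 1/(359294 + 391*220) = 1/(359294 + 86020) = 1/445314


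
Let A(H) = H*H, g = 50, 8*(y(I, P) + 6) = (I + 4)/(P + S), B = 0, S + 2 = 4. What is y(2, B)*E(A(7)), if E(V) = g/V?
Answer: -1125/196 ≈ -5.7398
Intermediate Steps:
S = 2 (S = -2 + 4 = 2)
y(I, P) = -6 + (4 + I)/(8*(2 + P)) (y(I, P) = -6 + ((I + 4)/(P + 2))/8 = -6 + ((4 + I)/(2 + P))/8 = -6 + (4 + I)/(8*(2 + P)))
A(H) = H²
E(V) = 50/V
y(2, B)*E(A(7)) = ((-92 + 2 - 48*0)/(8*(2 + 0)))*(50/(7²)) = ((⅛)*(-92 + 2 + 0)/2)*(50/49) = ((⅛)*(½)*(-90))*(50*(1/49)) = -45/8*50/49 = -1125/196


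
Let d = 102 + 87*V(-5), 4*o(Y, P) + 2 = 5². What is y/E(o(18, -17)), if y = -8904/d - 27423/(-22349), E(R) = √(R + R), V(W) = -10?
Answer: 9169015*√46/16448864 ≈ 3.7806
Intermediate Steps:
o(Y, P) = 23/4 (o(Y, P) = -½ + (¼)*5² = -½ + (¼)*25 = -½ + 25/4 = 23/4)
d = -768 (d = 102 + 87*(-10) = 102 - 870 = -768)
E(R) = √2*√R (E(R) = √(2*R) = √2*√R)
y = 9169015/715168 (y = -8904/(-768) - 27423/(-22349) = -8904*(-1/768) - 27423*(-1/22349) = 371/32 + 27423/22349 = 9169015/715168 ≈ 12.821)
y/E(o(18, -17)) = 9169015/(715168*((√2*√(23/4)))) = 9169015/(715168*((√2*(√23/2)))) = 9169015/(715168*((√46/2))) = 9169015*(√46/23)/715168 = 9169015*√46/16448864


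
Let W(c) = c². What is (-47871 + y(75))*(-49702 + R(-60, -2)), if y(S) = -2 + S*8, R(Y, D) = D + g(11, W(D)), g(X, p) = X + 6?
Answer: 2348853551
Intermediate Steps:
g(X, p) = 6 + X
R(Y, D) = 17 + D (R(Y, D) = D + (6 + 11) = D + 17 = 17 + D)
y(S) = -2 + 8*S
(-47871 + y(75))*(-49702 + R(-60, -2)) = (-47871 + (-2 + 8*75))*(-49702 + (17 - 2)) = (-47871 + (-2 + 600))*(-49702 + 15) = (-47871 + 598)*(-49687) = -47273*(-49687) = 2348853551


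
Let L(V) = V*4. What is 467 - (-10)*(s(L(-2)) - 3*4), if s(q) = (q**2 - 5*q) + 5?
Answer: 1437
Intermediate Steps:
L(V) = 4*V
s(q) = 5 + q**2 - 5*q
467 - (-10)*(s(L(-2)) - 3*4) = 467 - (-10)*((5 + (4*(-2))**2 - 20*(-2)) - 3*4) = 467 - (-10)*((5 + (-8)**2 - 5*(-8)) - 12) = 467 - (-10)*((5 + 64 + 40) - 12) = 467 - (-10)*(109 - 12) = 467 - (-10)*97 = 467 - 1*(-970) = 467 + 970 = 1437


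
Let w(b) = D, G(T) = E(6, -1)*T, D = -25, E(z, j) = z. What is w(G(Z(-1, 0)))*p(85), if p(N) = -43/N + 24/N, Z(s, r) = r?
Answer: 95/17 ≈ 5.5882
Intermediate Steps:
p(N) = -19/N
G(T) = 6*T
w(b) = -25
w(G(Z(-1, 0)))*p(85) = -(-475)/85 = -25*(-19/85) = 95/17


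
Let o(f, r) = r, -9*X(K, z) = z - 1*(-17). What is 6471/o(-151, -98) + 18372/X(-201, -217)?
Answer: 931869/1225 ≈ 760.71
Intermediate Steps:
X(K, z) = -17/9 - z/9 (X(K, z) = -(z - 1*(-17))/9 = -(z + 17)/9 = -(17 + z)/9 = -17/9 - z/9)
6471/o(-151, -98) + 18372/X(-201, -217) = 6471/(-98) + 18372/(-17/9 - ⅑*(-217)) = 6471*(-1/98) + 18372/(-17/9 + 217/9) = -6471/98 + 18372/(200/9) = -6471/98 + 18372*(9/200) = -6471/98 + 41337/50 = 931869/1225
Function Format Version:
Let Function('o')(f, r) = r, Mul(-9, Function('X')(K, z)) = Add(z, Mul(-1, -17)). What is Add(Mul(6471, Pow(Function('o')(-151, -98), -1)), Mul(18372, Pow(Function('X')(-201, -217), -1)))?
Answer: Rational(931869, 1225) ≈ 760.71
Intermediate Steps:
Function('X')(K, z) = Add(Rational(-17, 9), Mul(Rational(-1, 9), z)) (Function('X')(K, z) = Mul(Rational(-1, 9), Add(z, Mul(-1, -17))) = Mul(Rational(-1, 9), Add(z, 17)) = Mul(Rational(-1, 9), Add(17, z)) = Add(Rational(-17, 9), Mul(Rational(-1, 9), z)))
Add(Mul(6471, Pow(Function('o')(-151, -98), -1)), Mul(18372, Pow(Function('X')(-201, -217), -1))) = Add(Mul(6471, Pow(-98, -1)), Mul(18372, Pow(Add(Rational(-17, 9), Mul(Rational(-1, 9), -217)), -1))) = Add(Mul(6471, Rational(-1, 98)), Mul(18372, Pow(Add(Rational(-17, 9), Rational(217, 9)), -1))) = Add(Rational(-6471, 98), Mul(18372, Pow(Rational(200, 9), -1))) = Add(Rational(-6471, 98), Mul(18372, Rational(9, 200))) = Add(Rational(-6471, 98), Rational(41337, 50)) = Rational(931869, 1225)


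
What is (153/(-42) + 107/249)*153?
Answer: -571251/1162 ≈ -491.61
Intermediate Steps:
(153/(-42) + 107/249)*153 = (153*(-1/42) + 107*(1/249))*153 = (-51/14 + 107/249)*153 = -11201/3486*153 = -571251/1162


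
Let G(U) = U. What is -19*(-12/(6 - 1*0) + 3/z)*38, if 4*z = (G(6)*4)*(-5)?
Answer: 7581/5 ≈ 1516.2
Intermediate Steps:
z = -30 (z = ((6*4)*(-5))/4 = (24*(-5))/4 = (1/4)*(-120) = -30)
-19*(-12/(6 - 1*0) + 3/z)*38 = -19*(-12/(6 - 1*0) + 3/(-30))*38 = -19*(-12/(6 + 0) + 3*(-1/30))*38 = -19*(-12/6 - 1/10)*38 = -19*(-12*1/6 - 1/10)*38 = -19*(-2 - 1/10)*38 = -19*(-21/10)*38 = (399/10)*38 = 7581/5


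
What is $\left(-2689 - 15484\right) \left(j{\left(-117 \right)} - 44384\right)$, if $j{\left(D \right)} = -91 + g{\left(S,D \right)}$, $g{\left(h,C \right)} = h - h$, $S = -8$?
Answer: $808244175$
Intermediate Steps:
$g{\left(h,C \right)} = 0$
$j{\left(D \right)} = -91$ ($j{\left(D \right)} = -91 + 0 = -91$)
$\left(-2689 - 15484\right) \left(j{\left(-117 \right)} - 44384\right) = \left(-2689 - 15484\right) \left(-91 - 44384\right) = \left(-18173\right) \left(-44475\right) = 808244175$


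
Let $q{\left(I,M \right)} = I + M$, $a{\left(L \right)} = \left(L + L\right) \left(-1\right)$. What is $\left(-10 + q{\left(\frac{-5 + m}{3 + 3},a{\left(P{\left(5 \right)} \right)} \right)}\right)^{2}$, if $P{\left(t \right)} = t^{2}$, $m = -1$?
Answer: $3721$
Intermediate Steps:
$a{\left(L \right)} = - 2 L$ ($a{\left(L \right)} = 2 L \left(-1\right) = - 2 L$)
$\left(-10 + q{\left(\frac{-5 + m}{3 + 3},a{\left(P{\left(5 \right)} \right)} \right)}\right)^{2} = \left(-10 - \left(50 - \frac{-5 - 1}{3 + 3}\right)\right)^{2} = \left(-10 - \left(50 + \frac{6}{6}\right)\right)^{2} = \left(-10 - 51\right)^{2} = \left(-61\right)^{2} = 3721$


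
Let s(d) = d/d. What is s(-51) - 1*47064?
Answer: -47063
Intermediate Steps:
s(d) = 1
s(-51) - 1*47064 = 1 - 1*47064 = 1 - 47064 = -47063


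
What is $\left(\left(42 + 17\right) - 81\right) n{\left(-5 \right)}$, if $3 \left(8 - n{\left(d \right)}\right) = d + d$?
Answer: $- \frac{748}{3} \approx -249.33$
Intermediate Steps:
$n{\left(d \right)} = 8 - \frac{2 d}{3}$ ($n{\left(d \right)} = 8 - \frac{d + d}{3} = 8 - \frac{2 d}{3}$)
$\left(\left(42 + 17\right) - 81\right) n{\left(-5 \right)} = \left(\left(42 + 17\right) - 81\right) \left(8 - - \frac{10}{3}\right) = \left(59 - 81\right) \left(8 + \frac{10}{3}\right) = \left(-22\right) \frac{34}{3} = - \frac{748}{3}$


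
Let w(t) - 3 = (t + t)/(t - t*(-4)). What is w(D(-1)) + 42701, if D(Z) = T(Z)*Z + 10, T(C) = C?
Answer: 213522/5 ≈ 42704.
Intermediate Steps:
D(Z) = 10 + Z² (D(Z) = Z*Z + 10 = Z² + 10 = 10 + Z²)
w(t) = 17/5 (w(t) = 3 + (t + t)/(t - t*(-4)) = 3 + (2*t)/(t + 4*t) = 3 + (2*t)/((5*t)) = 3 + (2*t)*(1/(5*t)) = 3 + ⅖ = 17/5)
w(D(-1)) + 42701 = 17/5 + 42701 = 213522/5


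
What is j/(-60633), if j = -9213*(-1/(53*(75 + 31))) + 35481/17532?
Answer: -60142429/995338958868 ≈ -6.0424e-5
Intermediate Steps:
j = 60142429/16415796 (j = -9213/((-53*106)) + 35481*(1/17532) = -9213/(-5618) + 11827/5844 = -9213*(-1/5618) + 11827/5844 = 9213/5618 + 11827/5844 = 60142429/16415796 ≈ 3.6637)
j/(-60633) = (60142429/16415796)/(-60633) = (60142429/16415796)*(-1/60633) = -60142429/995338958868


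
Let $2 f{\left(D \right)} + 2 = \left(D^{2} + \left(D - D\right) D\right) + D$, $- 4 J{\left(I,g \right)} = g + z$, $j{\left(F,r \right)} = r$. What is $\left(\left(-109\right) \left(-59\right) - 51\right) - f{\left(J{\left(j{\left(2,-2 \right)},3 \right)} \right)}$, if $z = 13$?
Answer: $6375$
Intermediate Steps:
$J{\left(I,g \right)} = - \frac{13}{4} - \frac{g}{4}$ ($J{\left(I,g \right)} = - \frac{g + 13}{4} = - \frac{13 + g}{4} = - \frac{13}{4} - \frac{g}{4}$)
$f{\left(D \right)} = -1 + \frac{D}{2} + \frac{D^{2}}{2}$ ($f{\left(D \right)} = -1 + \frac{\left(D^{2} + \left(D - D\right) D\right) + D}{2} = -1 + \frac{\left(D^{2} + 0 D\right) + D}{2} = -1 + \frac{\left(D^{2} + 0\right) + D}{2} = -1 + \frac{D^{2} + D}{2} = -1 + \frac{D + D^{2}}{2} = -1 + \left(\frac{D}{2} + \frac{D^{2}}{2}\right) = -1 + \frac{D}{2} + \frac{D^{2}}{2}$)
$\left(\left(-109\right) \left(-59\right) - 51\right) - f{\left(J{\left(j{\left(2,-2 \right)},3 \right)} \right)} = \left(\left(-109\right) \left(-59\right) - 51\right) - \left(-1 + \frac{- \frac{13}{4} - \frac{3}{4}}{2} + \frac{\left(- \frac{13}{4} - \frac{3}{4}\right)^{2}}{2}\right) = \left(6431 - 51\right) - \left(-1 + \frac{- \frac{13}{4} - \frac{3}{4}}{2} + \frac{\left(- \frac{13}{4} - \frac{3}{4}\right)^{2}}{2}\right) = 6380 - \left(-1 + \frac{1}{2} \left(-4\right) + \frac{\left(-4\right)^{2}}{2}\right) = 6380 - \left(-1 - 2 + \frac{1}{2} \cdot 16\right) = 6380 - \left(-1 - 2 + 8\right) = 6380 - 5 = 6375$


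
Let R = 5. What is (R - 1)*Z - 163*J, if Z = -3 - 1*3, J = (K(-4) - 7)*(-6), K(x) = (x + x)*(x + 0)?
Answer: 24426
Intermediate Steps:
K(x) = 2*x**2 (K(x) = (2*x)*x = 2*x**2)
J = -150 (J = (2*(-4)**2 - 7)*(-6) = (2*16 - 7)*(-6) = (32 - 7)*(-6) = 25*(-6) = -150)
Z = -6 (Z = -3 - 3 = -6)
(R - 1)*Z - 163*J = (5 - 1)*(-6) - 163*(-150) = 4*(-6) + 24450 = -24 + 24450 = 24426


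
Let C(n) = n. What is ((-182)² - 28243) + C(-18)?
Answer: 4863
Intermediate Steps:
((-182)² - 28243) + C(-18) = ((-182)² - 28243) - 18 = (33124 - 28243) - 18 = 4881 - 18 = 4863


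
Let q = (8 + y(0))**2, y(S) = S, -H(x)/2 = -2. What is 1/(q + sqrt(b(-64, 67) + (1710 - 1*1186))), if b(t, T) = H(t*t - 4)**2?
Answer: 16/889 - 3*sqrt(15)/1778 ≈ 0.011463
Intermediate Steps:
H(x) = 4 (H(x) = -2*(-2) = 4)
b(t, T) = 16 (b(t, T) = 4**2 = 16)
q = 64 (q = (8 + 0)**2 = 8**2 = 64)
1/(q + sqrt(b(-64, 67) + (1710 - 1*1186))) = 1/(64 + sqrt(16 + (1710 - 1*1186))) = 1/(64 + sqrt(16 + (1710 - 1186))) = 1/(64 + sqrt(16 + 524)) = 1/(64 + sqrt(540)) = 1/(64 + 6*sqrt(15))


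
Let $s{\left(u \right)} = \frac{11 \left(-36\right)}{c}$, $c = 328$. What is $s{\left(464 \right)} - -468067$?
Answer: $\frac{38381395}{82} \approx 4.6807 \cdot 10^{5}$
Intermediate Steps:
$s{\left(u \right)} = - \frac{99}{82}$ ($s{\left(u \right)} = \frac{11 \left(-36\right)}{328} = \left(-396\right) \frac{1}{328} = - \frac{99}{82}$)
$s{\left(464 \right)} - -468067 = - \frac{99}{82} - -468067 = - \frac{99}{82} + 468067 = \frac{38381395}{82}$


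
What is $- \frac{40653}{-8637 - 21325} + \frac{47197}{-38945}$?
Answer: $\frac{169114571}{1166870090} \approx 0.14493$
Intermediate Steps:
$- \frac{40653}{-8637 - 21325} + \frac{47197}{-38945} = - \frac{40653}{-29962} + 47197 \left(- \frac{1}{38945}\right) = \left(-40653\right) \left(- \frac{1}{29962}\right) - \frac{47197}{38945} = \frac{40653}{29962} - \frac{47197}{38945} = \frac{169114571}{1166870090}$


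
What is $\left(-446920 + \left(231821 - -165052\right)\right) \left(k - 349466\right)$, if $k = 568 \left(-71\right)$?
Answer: $19508020318$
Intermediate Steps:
$k = -40328$
$\left(-446920 + \left(231821 - -165052\right)\right) \left(k - 349466\right) = \left(-446920 + \left(231821 - -165052\right)\right) \left(-40328 - 349466\right) = \left(-446920 + \left(231821 + 165052\right)\right) \left(-389794\right) = \left(-446920 + 396873\right) \left(-389794\right) = \left(-50047\right) \left(-389794\right) = 19508020318$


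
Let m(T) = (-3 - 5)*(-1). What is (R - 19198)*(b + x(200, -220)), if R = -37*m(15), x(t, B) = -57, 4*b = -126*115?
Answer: 71728173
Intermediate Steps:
m(T) = 8 (m(T) = -8*(-1) = 8)
b = -7245/2 (b = (-126*115)/4 = (1/4)*(-14490) = -7245/2 ≈ -3622.5)
R = -296 (R = -37*8 = -296)
(R - 19198)*(b + x(200, -220)) = (-296 - 19198)*(-7245/2 - 57) = -19494*(-7359/2) = 71728173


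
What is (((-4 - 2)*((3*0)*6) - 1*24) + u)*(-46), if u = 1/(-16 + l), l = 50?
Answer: 18745/17 ≈ 1102.6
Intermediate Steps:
u = 1/34 (u = 1/(-16 + 50) = 1/34 ≈ 0.029412)
(((-4 - 2)*((3*0)*6) - 1*24) + u)*(-46) = (((-4 - 2)*((3*0)*6) - 1*24) + 1/34)*(-46) = ((-0*6 - 24) + 1/34)*(-46) = ((-6*0 - 24) + 1/34)*(-46) = ((0 - 24) + 1/34)*(-46) = (-24 + 1/34)*(-46) = -815/34*(-46) = 18745/17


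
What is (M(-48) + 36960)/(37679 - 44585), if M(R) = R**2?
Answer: -6544/1151 ≈ -5.6855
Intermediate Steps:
(M(-48) + 36960)/(37679 - 44585) = ((-48)**2 + 36960)/(37679 - 44585) = (2304 + 36960)/(-6906) = 39264*(-1/6906) = -6544/1151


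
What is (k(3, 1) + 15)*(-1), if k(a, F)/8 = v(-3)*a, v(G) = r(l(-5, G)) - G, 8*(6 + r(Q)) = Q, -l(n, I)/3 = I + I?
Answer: 3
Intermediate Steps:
l(n, I) = -6*I (l(n, I) = -3*(I + I) = -6*I)
r(Q) = -6 + Q/8
v(G) = -6 - 7*G/4 (v(G) = (-6 + (-6*G)/8) - G = (-6 - 3*G/4) - G = -6 - 7*G/4)
k(a, F) = -6*a (k(a, F) = 8*((-6 - 7/4*(-3))*a) = 8*((-6 + 21/4)*a) = 8*(-3*a/4) = -6*a)
(k(3, 1) + 15)*(-1) = (-6*3 + 15)*(-1) = (-18 + 15)*(-1) = -3*(-1) = 3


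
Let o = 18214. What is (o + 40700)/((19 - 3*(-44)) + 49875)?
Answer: 29457/25013 ≈ 1.1777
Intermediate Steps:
(o + 40700)/((19 - 3*(-44)) + 49875) = (18214 + 40700)/((19 - 3*(-44)) + 49875) = 58914/((19 + 132) + 49875) = 58914/(151 + 49875) = 58914/50026 = 58914*(1/50026) = 29457/25013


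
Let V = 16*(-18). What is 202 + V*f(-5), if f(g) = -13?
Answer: 3946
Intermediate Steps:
V = -288
202 + V*f(-5) = 202 - 288*(-13) = 202 + 3744 = 3946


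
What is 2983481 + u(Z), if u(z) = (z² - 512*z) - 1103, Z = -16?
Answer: 2990826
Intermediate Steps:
u(z) = -1103 + z² - 512*z
2983481 + u(Z) = 2983481 + (-1103 + (-16)² - 512*(-16)) = 2983481 + (-1103 + 256 + 8192) = 2983481 + 7345 = 2990826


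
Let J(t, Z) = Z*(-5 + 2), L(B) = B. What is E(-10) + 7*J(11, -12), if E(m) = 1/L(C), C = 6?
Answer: 1513/6 ≈ 252.17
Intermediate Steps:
J(t, Z) = -3*Z (J(t, Z) = Z*(-3) = -3*Z)
E(m) = ⅙ (E(m) = 1/6 = ⅙)
E(-10) + 7*J(11, -12) = ⅙ + 7*(-3*(-12)) = ⅙ + 7*36 = ⅙ + 252 = 1513/6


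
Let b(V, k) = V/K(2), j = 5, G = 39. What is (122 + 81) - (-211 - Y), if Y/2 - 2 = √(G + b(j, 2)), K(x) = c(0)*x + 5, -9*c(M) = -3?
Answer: 418 + 2*√11526/17 ≈ 430.63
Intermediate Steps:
c(M) = ⅓ (c(M) = -⅑*(-3) = ⅓)
K(x) = 5 + x/3 (K(x) = x/3 + 5 = 5 + x/3)
b(V, k) = 3*V/17 (b(V, k) = V/(5 + (⅓)*2) = V/(5 + ⅔) = V/(17/3) = V*(3/17) = 3*V/17)
Y = 4 + 2*√11526/17 (Y = 4 + 2*√(39 + (3/17)*5) = 4 + 2*√(39 + 15/17) = 4 + 2*√(678/17) = 4 + 2*(√11526/17) = 4 + 2*√11526/17 ≈ 16.630)
(122 + 81) - (-211 - Y) = (122 + 81) - (-211 - (4 + 2*√11526/17)) = 203 - (-211 + (-4 - 2*√11526/17)) = 203 - (-215 - 2*√11526/17) = 203 + (215 + 2*√11526/17) = 418 + 2*√11526/17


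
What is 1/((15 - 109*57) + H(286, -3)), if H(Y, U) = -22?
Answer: -1/6220 ≈ -0.00016077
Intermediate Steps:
1/((15 - 109*57) + H(286, -3)) = 1/((15 - 109*57) - 22) = 1/((15 - 6213) - 22) = 1/(-6198 - 22) = 1/(-6220) = -1/6220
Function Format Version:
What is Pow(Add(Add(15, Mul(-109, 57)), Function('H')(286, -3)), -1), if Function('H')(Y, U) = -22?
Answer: Rational(-1, 6220) ≈ -0.00016077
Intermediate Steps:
Pow(Add(Add(15, Mul(-109, 57)), Function('H')(286, -3)), -1) = Pow(Add(Add(15, Mul(-109, 57)), -22), -1) = Pow(Add(Add(15, -6213), -22), -1) = Pow(Add(-6198, -22), -1) = Pow(-6220, -1) = Rational(-1, 6220)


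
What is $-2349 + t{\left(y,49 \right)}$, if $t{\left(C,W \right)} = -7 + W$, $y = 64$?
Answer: $-2307$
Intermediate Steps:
$-2349 + t{\left(y,49 \right)} = -2349 + \left(-7 + 49\right) = -2349 + 42 = -2307$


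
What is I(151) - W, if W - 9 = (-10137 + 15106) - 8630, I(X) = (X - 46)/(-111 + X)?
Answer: 29237/8 ≈ 3654.6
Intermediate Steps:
I(X) = (-46 + X)/(-111 + X)
W = -3652 (W = 9 + ((-10137 + 15106) - 8630) = 9 + (4969 - 8630) = 9 - 3661 = -3652)
I(151) - W = (-46 + 151)/(-111 + 151) - 1*(-3652) = 105/40 + 3652 = (1/40)*105 + 3652 = 21/8 + 3652 = 29237/8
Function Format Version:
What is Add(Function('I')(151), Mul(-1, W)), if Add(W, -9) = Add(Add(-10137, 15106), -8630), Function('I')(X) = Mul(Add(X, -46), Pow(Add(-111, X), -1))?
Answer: Rational(29237, 8) ≈ 3654.6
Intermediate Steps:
Function('I')(X) = Mul(Pow(Add(-111, X), -1), Add(-46, X)) (Function('I')(X) = Mul(Add(-46, X), Pow(Add(-111, X), -1)) = Mul(Pow(Add(-111, X), -1), Add(-46, X)))
W = -3652 (W = Add(9, Add(Add(-10137, 15106), -8630)) = Add(9, Add(4969, -8630)) = Add(9, -3661) = -3652)
Add(Function('I')(151), Mul(-1, W)) = Add(Mul(Pow(Add(-111, 151), -1), Add(-46, 151)), Mul(-1, -3652)) = Add(Mul(Pow(40, -1), 105), 3652) = Add(Mul(Rational(1, 40), 105), 3652) = Add(Rational(21, 8), 3652) = Rational(29237, 8)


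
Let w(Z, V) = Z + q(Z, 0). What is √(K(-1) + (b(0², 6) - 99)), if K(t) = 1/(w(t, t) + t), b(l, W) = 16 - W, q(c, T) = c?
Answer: 2*I*√201/3 ≈ 9.4516*I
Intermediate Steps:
w(Z, V) = 2*Z (w(Z, V) = Z + Z = 2*Z)
K(t) = 1/(3*t) (K(t) = 1/(2*t + t) = 1/(3*t))
√(K(-1) + (b(0², 6) - 99)) = √((⅓)/(-1) + ((16 - 1*6) - 99)) = √((⅓)*(-1) + ((16 - 6) - 99)) = √(-⅓ + (10 - 99)) = √(-⅓ - 89) = √(-268/3) = 2*I*√201/3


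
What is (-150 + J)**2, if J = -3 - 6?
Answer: 25281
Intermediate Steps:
J = -9
(-150 + J)**2 = (-150 - 9)**2 = (-159)**2 = 25281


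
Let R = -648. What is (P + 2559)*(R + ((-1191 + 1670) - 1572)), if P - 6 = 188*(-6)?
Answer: -2501817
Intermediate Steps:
P = -1122 (P = 6 + 188*(-6) = 6 - 1128 = -1122)
(P + 2559)*(R + ((-1191 + 1670) - 1572)) = (-1122 + 2559)*(-648 + ((-1191 + 1670) - 1572)) = 1437*(-648 + (479 - 1572)) = 1437*(-648 - 1093) = 1437*(-1741) = -2501817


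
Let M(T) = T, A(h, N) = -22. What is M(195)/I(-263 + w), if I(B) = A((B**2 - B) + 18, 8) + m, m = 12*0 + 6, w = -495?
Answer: -195/16 ≈ -12.188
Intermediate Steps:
m = 6 (m = 0 + 6 = 6)
I(B) = -16 (I(B) = -22 + 6 = -16)
M(195)/I(-263 + w) = 195/(-16) = 195*(-1/16) = -195/16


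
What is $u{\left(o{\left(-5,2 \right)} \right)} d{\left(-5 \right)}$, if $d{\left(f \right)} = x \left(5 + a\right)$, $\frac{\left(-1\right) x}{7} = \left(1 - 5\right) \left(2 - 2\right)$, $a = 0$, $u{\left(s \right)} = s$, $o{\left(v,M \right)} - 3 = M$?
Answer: $0$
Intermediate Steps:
$o{\left(v,M \right)} = 3 + M$
$x = 0$ ($x = - 7 \left(1 - 5\right) \left(2 - 2\right) = - 7 \left(\left(-4\right) 0\right) = \left(-7\right) 0 = 0$)
$d{\left(f \right)} = 0$ ($d{\left(f \right)} = 0 \left(5 + 0\right) = 0 \cdot 5 = 0$)
$u{\left(o{\left(-5,2 \right)} \right)} d{\left(-5 \right)} = \left(3 + 2\right) 0 = 5 \cdot 0 = 0$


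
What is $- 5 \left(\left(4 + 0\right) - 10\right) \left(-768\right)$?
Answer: $-23040$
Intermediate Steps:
$- 5 \left(\left(4 + 0\right) - 10\right) \left(-768\right) = - 5 \left(4 - 10\right) \left(-768\right) = \left(-5\right) \left(-6\right) \left(-768\right) = 30 \left(-768\right) = -23040$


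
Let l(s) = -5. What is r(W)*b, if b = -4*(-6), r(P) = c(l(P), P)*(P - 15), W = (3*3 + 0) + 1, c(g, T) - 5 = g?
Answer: 0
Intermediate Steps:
c(g, T) = 5 + g
W = 10 (W = (9 + 0) + 1 = 9 + 1 = 10)
r(P) = 0 (r(P) = (5 - 5)*(P - 15) = 0*(-15 + P) = 0)
b = 24
r(W)*b = 0*24 = 0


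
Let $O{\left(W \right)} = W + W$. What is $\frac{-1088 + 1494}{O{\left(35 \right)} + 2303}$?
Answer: $\frac{58}{339} \approx 0.17109$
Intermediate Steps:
$O{\left(W \right)} = 2 W$
$\frac{-1088 + 1494}{O{\left(35 \right)} + 2303} = \frac{-1088 + 1494}{2 \cdot 35 + 2303} = \frac{406}{70 + 2303} = \frac{406}{2373} = 406 \cdot \frac{1}{2373} = \frac{58}{339}$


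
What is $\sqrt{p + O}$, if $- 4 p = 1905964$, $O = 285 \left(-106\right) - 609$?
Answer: $i \sqrt{507310} \approx 712.26 i$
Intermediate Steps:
$O = -30819$ ($O = -30210 - 609 = -30819$)
$p = -476491$ ($p = \left(- \frac{1}{4}\right) 1905964 = -476491$)
$\sqrt{p + O} = \sqrt{-476491 - 30819} = \sqrt{-507310} = i \sqrt{507310}$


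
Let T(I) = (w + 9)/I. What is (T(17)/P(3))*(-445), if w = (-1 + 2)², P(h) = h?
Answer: -4450/51 ≈ -87.255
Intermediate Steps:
w = 1 (w = 1² = 1)
T(I) = 10/I (T(I) = (1 + 9)/I = 10/I)
(T(17)/P(3))*(-445) = ((10/17)/3)*(-445) = ((10*(1/17))*(⅓))*(-445) = ((10/17)*(⅓))*(-445) = (10/51)*(-445) = -4450/51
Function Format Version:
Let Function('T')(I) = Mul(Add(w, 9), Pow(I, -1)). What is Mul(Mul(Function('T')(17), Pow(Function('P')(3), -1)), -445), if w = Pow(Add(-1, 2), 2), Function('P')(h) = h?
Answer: Rational(-4450, 51) ≈ -87.255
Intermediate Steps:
w = 1 (w = Pow(1, 2) = 1)
Function('T')(I) = Mul(10, Pow(I, -1)) (Function('T')(I) = Mul(Add(1, 9), Pow(I, -1)) = Mul(10, Pow(I, -1)))
Mul(Mul(Function('T')(17), Pow(Function('P')(3), -1)), -445) = Mul(Mul(Mul(10, Pow(17, -1)), Pow(3, -1)), -445) = Mul(Mul(Mul(10, Rational(1, 17)), Rational(1, 3)), -445) = Mul(Mul(Rational(10, 17), Rational(1, 3)), -445) = Mul(Rational(10, 51), -445) = Rational(-4450, 51)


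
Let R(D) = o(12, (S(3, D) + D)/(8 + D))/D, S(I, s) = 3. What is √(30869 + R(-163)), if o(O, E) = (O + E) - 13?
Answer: 16*√3078797953/5053 ≈ 175.70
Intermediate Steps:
o(O, E) = -13 + E + O (o(O, E) = (E + O) - 13 = -13 + E + O)
R(D) = (-1 + (3 + D)/(8 + D))/D (R(D) = (-13 + (3 + D)/(8 + D) + 12)/D = (-1 + (3 + D)/(8 + D))/D)
√(30869 + R(-163)) = √(30869 - 5/(-163*(8 - 163))) = √(30869 - 5*(-1/163)/(-155)) = √(30869 - 5*(-1/163)*(-1/155)) = √(30869 - 1/5053) = √(155981056/5053) = 16*√3078797953/5053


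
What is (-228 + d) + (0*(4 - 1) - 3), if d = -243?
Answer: -474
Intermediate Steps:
(-228 + d) + (0*(4 - 1) - 3) = (-228 - 243) + (0*(4 - 1) - 3) = -471 + (0*3 - 3) = -471 + (0 - 3) = -471 - 3 = -474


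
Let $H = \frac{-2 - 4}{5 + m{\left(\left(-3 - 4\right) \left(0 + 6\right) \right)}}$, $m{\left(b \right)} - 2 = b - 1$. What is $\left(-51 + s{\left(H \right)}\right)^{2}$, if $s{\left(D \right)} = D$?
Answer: $\frac{93025}{36} \approx 2584.0$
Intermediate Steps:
$m{\left(b \right)} = 1 + b$ ($m{\left(b \right)} = 2 + \left(b - 1\right) = 2 + \left(-1 + b\right) = 1 + b$)
$H = \frac{1}{6}$ ($H = \frac{-2 - 4}{5 + \left(1 + \left(-3 - 4\right) \left(0 + 6\right)\right)} = - \frac{6}{5 + \left(1 - 42\right)} = - \frac{6}{5 - 41} = - \frac{6}{-36} = \left(-6\right) \left(- \frac{1}{36}\right) = \frac{1}{6} \approx 0.16667$)
$\left(-51 + s{\left(H \right)}\right)^{2} = \left(-51 + \frac{1}{6}\right)^{2} = \left(- \frac{305}{6}\right)^{2} = \frac{93025}{36}$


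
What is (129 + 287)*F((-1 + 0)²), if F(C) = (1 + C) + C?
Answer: 1248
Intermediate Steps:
F(C) = 1 + 2*C
(129 + 287)*F((-1 + 0)²) = (129 + 287)*(1 + 2*(-1 + 0)²) = 416*(1 + 2*(-1)²) = 416*(1 + 2*1) = 416*(1 + 2) = 416*3 = 1248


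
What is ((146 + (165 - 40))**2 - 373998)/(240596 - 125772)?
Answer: -300557/114824 ≈ -2.6175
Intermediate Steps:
((146 + (165 - 40))**2 - 373998)/(240596 - 125772) = ((146 + 125)**2 - 373998)/114824 = (271**2 - 373998)*(1/114824) = (73441 - 373998)*(1/114824) = -300557*1/114824 = -300557/114824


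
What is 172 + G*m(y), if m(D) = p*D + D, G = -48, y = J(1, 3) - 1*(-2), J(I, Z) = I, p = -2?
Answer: 316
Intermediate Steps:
y = 3 (y = 1 - 1*(-2) = 1 + 2 = 3)
m(D) = -D (m(D) = -2*D + D = -D)
172 + G*m(y) = 172 - (-48)*3 = 172 - 48*(-3) = 172 + 144 = 316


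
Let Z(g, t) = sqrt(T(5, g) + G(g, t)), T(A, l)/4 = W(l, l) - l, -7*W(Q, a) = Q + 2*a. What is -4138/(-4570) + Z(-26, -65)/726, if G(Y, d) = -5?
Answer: 2069/2285 + sqrt(7035)/5082 ≈ 0.92198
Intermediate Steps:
W(Q, a) = -2*a/7 - Q/7 (W(Q, a) = -(Q + 2*a)/7 = -2*a/7 - Q/7)
T(A, l) = -40*l/7 (T(A, l) = 4*((-2*l/7 - l/7) - l) = 4*(-3*l/7 - l) = 4*(-10*l/7) = -40*l/7)
Z(g, t) = sqrt(-5 - 40*g/7) (Z(g, t) = sqrt(-40*g/7 - 5) = sqrt(-5 - 40*g/7))
-4138/(-4570) + Z(-26, -65)/726 = -4138/(-4570) + (sqrt(-245 - 280*(-26))/7)/726 = -4138*(-1/4570) + (sqrt(-245 + 7280)/7)*(1/726) = 2069/2285 + (sqrt(7035)/7)*(1/726) = 2069/2285 + sqrt(7035)/5082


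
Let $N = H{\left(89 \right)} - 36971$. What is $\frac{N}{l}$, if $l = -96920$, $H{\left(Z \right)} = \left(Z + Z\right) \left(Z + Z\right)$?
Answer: $\frac{5287}{96920} \approx 0.05455$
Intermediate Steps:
$H{\left(Z \right)} = 4 Z^{2}$ ($H{\left(Z \right)} = 2 Z 2 Z = 4 Z^{2}$)
$N = -5287$ ($N = 4 \cdot 89^{2} - 36971 = 4 \cdot 7921 - 36971 = 31684 - 36971 = -5287$)
$\frac{N}{l} = - \frac{5287}{-96920} = \left(-5287\right) \left(- \frac{1}{96920}\right) = \frac{5287}{96920}$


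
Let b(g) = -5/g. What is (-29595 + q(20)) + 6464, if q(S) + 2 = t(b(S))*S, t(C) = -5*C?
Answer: -23108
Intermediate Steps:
q(S) = 23 (q(S) = -2 + (-(-25)/S)*S = -2 + (25/S)*S = -2 + 25 = 23)
(-29595 + q(20)) + 6464 = (-29595 + 23) + 6464 = -29572 + 6464 = -23108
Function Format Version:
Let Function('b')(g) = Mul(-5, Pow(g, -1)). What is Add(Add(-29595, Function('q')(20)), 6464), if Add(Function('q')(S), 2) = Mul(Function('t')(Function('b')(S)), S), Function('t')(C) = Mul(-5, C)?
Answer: -23108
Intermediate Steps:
Function('q')(S) = 23 (Function('q')(S) = Add(-2, Mul(Mul(-5, Mul(-5, Pow(S, -1))), S)) = Add(-2, Mul(Mul(25, Pow(S, -1)), S)) = Add(-2, 25) = 23)
Add(Add(-29595, Function('q')(20)), 6464) = Add(Add(-29595, 23), 6464) = Add(-29572, 6464) = -23108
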